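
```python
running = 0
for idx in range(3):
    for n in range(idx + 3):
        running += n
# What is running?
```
Trace:
  running=0
  running=0, idx=0, n=0
  running=1, idx=0, n=1
  running=3, idx=0, n=2
  running=3, idx=1, n=0
  running=4, idx=1, n=1
  running=6, idx=1, n=2
  running=9, idx=1, n=3
  running=9, idx=2, n=0
  running=10, idx=2, n=1
  running=12, idx=2, n=2
  running=15, idx=2, n=3
  running=19, idx=2, n=4

Final answer: 19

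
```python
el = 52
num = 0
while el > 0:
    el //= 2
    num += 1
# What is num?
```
Trace:
  el=52
  el=52, num=0
  el=26, num=1
  el=13, num=2
  el=6, num=3
  el=3, num=4
  el=1, num=5
  el=0, num=6

Final answer: 6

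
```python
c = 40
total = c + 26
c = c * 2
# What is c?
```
Trace:
  c=40
  c=40, total=66
  c=80, total=66

Final answer: 80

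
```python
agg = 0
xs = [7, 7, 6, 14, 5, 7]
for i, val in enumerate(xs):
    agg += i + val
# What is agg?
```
Trace:
  agg=0
  agg=7, i=0, val=7
  agg=15, i=1, val=7
  agg=23, i=2, val=6
  agg=40, i=3, val=14
  agg=49, i=4, val=5
  agg=61, i=5, val=7

Final answer: 61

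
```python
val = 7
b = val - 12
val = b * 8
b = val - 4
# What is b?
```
Trace:
  val=7
  val=7, b=-5
  val=-40, b=-5
  val=-40, b=-44

Final answer: -44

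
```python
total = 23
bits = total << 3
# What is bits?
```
Trace:
  total=23
  total=23, bits=184

Final answer: 184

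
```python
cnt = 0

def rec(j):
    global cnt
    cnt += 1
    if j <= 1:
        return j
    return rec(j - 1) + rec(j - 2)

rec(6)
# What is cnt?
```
Call trace (a repeated sub-call is expanded the first time; later identical calls just restate its return value):
rec(j=6)
  rec(j=5)
    rec(j=4)
      rec(j=3)
        rec(j=2)
          rec(j=1)
          -> return 1
          rec(j=0)
          -> return 0
        -> return 1
        rec(j=1)
        -> return 1
      -> return 2
      rec(j=2) -> return 1  (same call as traced above)
    -> return 3
    rec(j=3) -> return 2  (same call as traced above)
  -> return 5
  rec(j=4) -> return 3  (same call as traced above)
-> return 8

cnt is incremented once per call, so count the calls in each subtree. Let C(j) = number of calls made by rec(j).
C(0) = C(1) = 1 (base case, no recursion); C(j) = 1 + C(j - 1) + C(j - 2) otherwise.
C(2) = 1 + C(1) + C(0) = 1 + 1 + 1 = 3
C(3) = 1 + C(2) + C(1) = 1 + 3 + 1 = 5
C(4) = 1 + C(3) + C(2) = 1 + 5 + 3 = 9
C(5) = 1 + C(4) + C(3) = 1 + 9 + 5 = 15
C(6) = 1 + C(5) + C(4) = 1 + 15 + 9 = 25
cnt = C(6) = 25

Final answer: 25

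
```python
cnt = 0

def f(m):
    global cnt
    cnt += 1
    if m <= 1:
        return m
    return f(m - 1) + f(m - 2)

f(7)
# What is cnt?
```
Call trace (a repeated sub-call is expanded the first time; later identical calls just restate its return value):
f(m=7)
  f(m=6)
    f(m=5)
      f(m=4)
        f(m=3)
          f(m=2)
            f(m=1)
            -> return 1
            f(m=0)
            -> return 0
          -> return 1
          f(m=1)
          -> return 1
        -> return 2
        f(m=2) -> return 1  (same call as traced above)
      -> return 3
      f(m=3) -> return 2  (same call as traced above)
    -> return 5
    f(m=4) -> return 3  (same call as traced above)
  -> return 8
  f(m=5) -> return 5  (same call as traced above)
-> return 13

cnt is incremented once per call, so count the calls in each subtree. Let C(m) = number of calls made by f(m).
C(0) = C(1) = 1 (base case, no recursion); C(m) = 1 + C(m - 1) + C(m - 2) otherwise.
C(2) = 1 + C(1) + C(0) = 1 + 1 + 1 = 3
C(3) = 1 + C(2) + C(1) = 1 + 3 + 1 = 5
C(4) = 1 + C(3) + C(2) = 1 + 5 + 3 = 9
C(5) = 1 + C(4) + C(3) = 1 + 9 + 5 = 15
C(6) = 1 + C(5) + C(4) = 1 + 15 + 9 = 25
C(7) = 1 + C(6) + C(5) = 1 + 25 + 15 = 41
cnt = C(7) = 41

Final answer: 41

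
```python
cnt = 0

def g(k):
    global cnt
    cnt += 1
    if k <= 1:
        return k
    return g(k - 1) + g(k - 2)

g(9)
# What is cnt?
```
Call trace (a repeated sub-call is expanded the first time; later identical calls just restate its return value):
g(k=9)
  g(k=8)
    g(k=7)
      g(k=6)
        g(k=5)
          g(k=4)
            g(k=3)
              g(k=2)
                g(k=1)
                -> return 1
                g(k=0)
                -> return 0
              -> return 1
              g(k=1)
              -> return 1
            -> return 2
            g(k=2) -> return 1  (same call as traced above)
          -> return 3
          g(k=3) -> return 2  (same call as traced above)
        -> return 5
        g(k=4) -> return 3  (same call as traced above)
      -> return 8
      g(k=5) -> return 5  (same call as traced above)
    -> return 13
    g(k=6) -> return 8  (same call as traced above)
  -> return 21
  g(k=7) -> return 13  (same call as traced above)
-> return 34

cnt is incremented once per call, so count the calls in each subtree. Let C(k) = number of calls made by g(k).
C(0) = C(1) = 1 (base case, no recursion); C(k) = 1 + C(k - 1) + C(k - 2) otherwise.
C(2) = 1 + C(1) + C(0) = 1 + 1 + 1 = 3
C(3) = 1 + C(2) + C(1) = 1 + 3 + 1 = 5
C(4) = 1 + C(3) + C(2) = 1 + 5 + 3 = 9
C(5) = 1 + C(4) + C(3) = 1 + 9 + 5 = 15
C(6) = 1 + C(5) + C(4) = 1 + 15 + 9 = 25
C(7) = 1 + C(6) + C(5) = 1 + 25 + 15 = 41
C(8) = 1 + C(7) + C(6) = 1 + 41 + 25 = 67
C(9) = 1 + C(8) + C(7) = 1 + 67 + 41 = 109
cnt = C(9) = 109

Final answer: 109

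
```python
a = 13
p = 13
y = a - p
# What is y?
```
Trace:
  a=13
  a=13, p=13
  a=13, p=13, y=0

Final answer: 0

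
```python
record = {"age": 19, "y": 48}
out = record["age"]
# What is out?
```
Trace:
  record={'age': 19, 'y': 48}
  record={'age': 19, 'y': 48}, out=19

Final answer: 19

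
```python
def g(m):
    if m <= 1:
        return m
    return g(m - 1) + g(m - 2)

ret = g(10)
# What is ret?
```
Call trace (a repeated sub-call is expanded the first time; later identical calls just restate its return value):
g(m=10)
  g(m=9)
    g(m=8)
      g(m=7)
        g(m=6)
          g(m=5)
            g(m=4)
              g(m=3)
                g(m=2)
                  g(m=1)
                  -> return 1
                  g(m=0)
                  -> return 0
                -> return 1
                g(m=1)
                -> return 1
              -> return 2
              g(m=2) -> return 1  (same call as traced above)
            -> return 3
            g(m=3) -> return 2  (same call as traced above)
          -> return 5
          g(m=4) -> return 3  (same call as traced above)
        -> return 8
        g(m=5) -> return 5  (same call as traced above)
      -> return 13
      g(m=6) -> return 8  (same call as traced above)
    -> return 21
    g(m=7) -> return 13  (same call as traced above)
  -> return 34
  g(m=8) -> return 21  (same call as traced above)
-> return 55

Final answer: 55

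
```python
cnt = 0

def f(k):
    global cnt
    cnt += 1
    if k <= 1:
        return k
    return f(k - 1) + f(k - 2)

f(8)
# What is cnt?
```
Call trace (a repeated sub-call is expanded the first time; later identical calls just restate its return value):
f(k=8)
  f(k=7)
    f(k=6)
      f(k=5)
        f(k=4)
          f(k=3)
            f(k=2)
              f(k=1)
              -> return 1
              f(k=0)
              -> return 0
            -> return 1
            f(k=1)
            -> return 1
          -> return 2
          f(k=2) -> return 1  (same call as traced above)
        -> return 3
        f(k=3) -> return 2  (same call as traced above)
      -> return 5
      f(k=4) -> return 3  (same call as traced above)
    -> return 8
    f(k=5) -> return 5  (same call as traced above)
  -> return 13
  f(k=6) -> return 8  (same call as traced above)
-> return 21

cnt is incremented once per call, so count the calls in each subtree. Let C(k) = number of calls made by f(k).
C(0) = C(1) = 1 (base case, no recursion); C(k) = 1 + C(k - 1) + C(k - 2) otherwise.
C(2) = 1 + C(1) + C(0) = 1 + 1 + 1 = 3
C(3) = 1 + C(2) + C(1) = 1 + 3 + 1 = 5
C(4) = 1 + C(3) + C(2) = 1 + 5 + 3 = 9
C(5) = 1 + C(4) + C(3) = 1 + 9 + 5 = 15
C(6) = 1 + C(5) + C(4) = 1 + 15 + 9 = 25
C(7) = 1 + C(6) + C(5) = 1 + 25 + 15 = 41
C(8) = 1 + C(7) + C(6) = 1 + 41 + 25 = 67
cnt = C(8) = 67

Final answer: 67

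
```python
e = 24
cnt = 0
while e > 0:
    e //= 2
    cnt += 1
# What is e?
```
Trace:
  e=24
  e=24, cnt=0
  e=12, cnt=1
  e=6, cnt=2
  e=3, cnt=3
  e=1, cnt=4
  e=0, cnt=5

Final answer: 0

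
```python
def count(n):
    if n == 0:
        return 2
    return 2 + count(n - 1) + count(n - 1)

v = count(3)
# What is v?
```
Call trace (a repeated sub-call is expanded the first time; later identical calls just restate its return value):
count(n=3)
  count(n=2)
    count(n=1)
      count(n=0)
      -> return 2
      count(n=0)
      -> return 2
    -> return 6
    count(n=1) -> return 6  (same call as traced above)
  -> return 14
  count(n=2) -> return 14  (same call as traced above)
-> return 30

Final answer: 30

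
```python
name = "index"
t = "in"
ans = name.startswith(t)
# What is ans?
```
Trace:
  name='index'
  name='index', t='in'
  name='index', t='in', ans=True

Final answer: True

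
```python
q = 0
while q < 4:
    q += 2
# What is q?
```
Trace:
  q=0
  q=2
  q=4

Final answer: 4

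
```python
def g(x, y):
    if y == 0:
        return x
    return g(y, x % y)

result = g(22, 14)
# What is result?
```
Call trace:
g(x=22, y=14)
  g(x=14, y=8)
    g(x=8, y=6)
      g(x=6, y=2)
        g(x=2, y=0)
        -> return 2
      -> return 2
    -> return 2
  -> return 2
-> return 2

Final answer: 2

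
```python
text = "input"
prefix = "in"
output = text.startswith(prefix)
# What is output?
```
Trace:
  text='input'
  text='input', prefix='in'
  text='input', prefix='in', output=True

Final answer: True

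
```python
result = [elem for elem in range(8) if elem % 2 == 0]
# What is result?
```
Trace:
  elem=0
  elem=1
  elem=2
  elem=3
  elem=4
  elem=5
  elem=6
  elem=7
  result=[0, 2, 4, 6]

Final answer: [0, 2, 4, 6]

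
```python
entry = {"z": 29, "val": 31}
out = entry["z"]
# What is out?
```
Trace:
  entry={'z': 29, 'val': 31}
  entry={'z': 29, 'val': 31}, out=29

Final answer: 29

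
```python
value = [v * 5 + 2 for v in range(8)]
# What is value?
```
Trace:
  v=0
  v=1
  v=2
  v=3
  v=4
  v=5
  v=6
  v=7
  value=[2, 7, 12, 17, 22, 27, 32, 37]

Final answer: [2, 7, 12, 17, 22, 27, 32, 37]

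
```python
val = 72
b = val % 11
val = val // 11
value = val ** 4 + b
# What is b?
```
Trace:
  val=72
  val=72, b=6
  val=6, b=6
  val=6, b=6, value=1302

Final answer: 6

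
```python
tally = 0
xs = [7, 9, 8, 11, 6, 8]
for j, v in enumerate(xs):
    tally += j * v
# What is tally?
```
Trace:
  tally=0
  tally=0, j=0, v=7
  tally=9, j=1, v=9
  tally=25, j=2, v=8
  tally=58, j=3, v=11
  tally=82, j=4, v=6
  tally=122, j=5, v=8

Final answer: 122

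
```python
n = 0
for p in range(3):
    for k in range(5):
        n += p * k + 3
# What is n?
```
Trace:
  n=0
  n=3, p=0, k=0
  n=6, p=0, k=1
  n=9, p=0, k=2
  n=12, p=0, k=3
  n=15, p=0, k=4
  n=18, p=1, k=0
  n=22, p=1, k=1
  n=27, p=1, k=2
  n=33, p=1, k=3
  n=40, p=1, k=4
  n=43, p=2, k=0
  n=48, p=2, k=1
  n=55, p=2, k=2
  n=64, p=2, k=3
  n=75, p=2, k=4

Final answer: 75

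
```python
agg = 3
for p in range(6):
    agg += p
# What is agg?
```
Trace:
  agg=3
  agg=3, p=0
  agg=4, p=1
  agg=6, p=2
  agg=9, p=3
  agg=13, p=4
  agg=18, p=5

Final answer: 18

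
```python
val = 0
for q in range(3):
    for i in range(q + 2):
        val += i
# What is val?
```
Trace:
  val=0
  val=0, q=0, i=0
  val=1, q=0, i=1
  val=1, q=1, i=0
  val=2, q=1, i=1
  val=4, q=1, i=2
  val=4, q=2, i=0
  val=5, q=2, i=1
  val=7, q=2, i=2
  val=10, q=2, i=3

Final answer: 10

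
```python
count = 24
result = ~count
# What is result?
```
Trace:
  count=24
  count=24, result=-25

Final answer: -25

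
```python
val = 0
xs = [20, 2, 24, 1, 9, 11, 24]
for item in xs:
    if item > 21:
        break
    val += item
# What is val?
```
Trace:
  val=0
  val=20, item=20
  val=22, item=2
  val=22, item=24

Final answer: 22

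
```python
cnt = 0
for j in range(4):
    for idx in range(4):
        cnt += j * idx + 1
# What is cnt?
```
Trace:
  cnt=0
  cnt=1, j=0, idx=0
  cnt=2, j=0, idx=1
  cnt=3, j=0, idx=2
  cnt=4, j=0, idx=3
  cnt=5, j=1, idx=0
  cnt=7, j=1, idx=1
  cnt=10, j=1, idx=2
  cnt=14, j=1, idx=3
  cnt=15, j=2, idx=0
  cnt=18, j=2, idx=1
  cnt=23, j=2, idx=2
  cnt=30, j=2, idx=3
  cnt=31, j=3, idx=0
  cnt=35, j=3, idx=1
  cnt=42, j=3, idx=2
  cnt=52, j=3, idx=3

Final answer: 52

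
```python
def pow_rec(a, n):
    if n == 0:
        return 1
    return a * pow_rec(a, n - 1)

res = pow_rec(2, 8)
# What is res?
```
Call trace:
pow_rec(a=2, n=8)
  pow_rec(a=2, n=7)
    pow_rec(a=2, n=6)
      pow_rec(a=2, n=5)
        pow_rec(a=2, n=4)
          pow_rec(a=2, n=3)
            pow_rec(a=2, n=2)
              pow_rec(a=2, n=1)
                pow_rec(a=2, n=0)
                -> return 1
              -> return 2
            -> return 4
          -> return 8
        -> return 16
      -> return 32
    -> return 64
  -> return 128
-> return 256

Final answer: 256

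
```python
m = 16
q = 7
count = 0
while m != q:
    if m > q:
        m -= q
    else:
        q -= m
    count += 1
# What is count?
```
Trace:
  m=16
  m=16, q=7
  m=16, q=7, count=0
  m=9, q=7, count=1
  m=2, q=7, count=2
  m=2, q=5, count=3
  m=2, q=3, count=4
  m=2, q=1, count=5
  m=1, q=1, count=6

Final answer: 6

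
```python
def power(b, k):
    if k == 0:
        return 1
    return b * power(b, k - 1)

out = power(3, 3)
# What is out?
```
Call trace:
power(b=3, k=3)
  power(b=3, k=2)
    power(b=3, k=1)
      power(b=3, k=0)
      -> return 1
    -> return 3
  -> return 9
-> return 27

Final answer: 27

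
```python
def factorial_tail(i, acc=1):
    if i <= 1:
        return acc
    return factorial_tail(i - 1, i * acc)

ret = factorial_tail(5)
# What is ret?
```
Call trace:
factorial_tail(i=5, acc=1)
  factorial_tail(i=4, acc=5)
    factorial_tail(i=3, acc=20)
      factorial_tail(i=2, acc=60)
        factorial_tail(i=1, acc=120)
        -> return 120
      -> return 120
    -> return 120
  -> return 120
-> return 120

Final answer: 120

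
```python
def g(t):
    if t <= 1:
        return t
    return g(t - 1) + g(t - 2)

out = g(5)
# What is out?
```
Call trace (a repeated sub-call is expanded the first time; later identical calls just restate its return value):
g(t=5)
  g(t=4)
    g(t=3)
      g(t=2)
        g(t=1)
        -> return 1
        g(t=0)
        -> return 0
      -> return 1
      g(t=1)
      -> return 1
    -> return 2
    g(t=2) -> return 1  (same call as traced above)
  -> return 3
  g(t=3) -> return 2  (same call as traced above)
-> return 5

Final answer: 5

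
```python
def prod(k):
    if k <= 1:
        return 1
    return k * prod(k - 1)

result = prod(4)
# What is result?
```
Call trace:
prod(k=4)
  prod(k=3)
    prod(k=2)
      prod(k=1)
      -> return 1
    -> return 2
  -> return 6
-> return 24

Final answer: 24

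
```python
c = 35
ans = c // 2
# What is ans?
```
Trace:
  c=35
  c=35, ans=17

Final answer: 17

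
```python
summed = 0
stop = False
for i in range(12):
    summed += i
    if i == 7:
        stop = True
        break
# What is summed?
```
Trace:
  summed=0
  summed=0, stop=False
  summed=0, stop=False, i=0
  summed=1, stop=False, i=1
  summed=3, stop=False, i=2
  summed=6, stop=False, i=3
  summed=10, stop=False, i=4
  summed=15, stop=False, i=5
  summed=21, stop=False, i=6
  summed=28, stop=True, i=7

Final answer: 28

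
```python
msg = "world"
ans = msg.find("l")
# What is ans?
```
Trace:
  msg='world'
  msg='world', ans=3

Final answer: 3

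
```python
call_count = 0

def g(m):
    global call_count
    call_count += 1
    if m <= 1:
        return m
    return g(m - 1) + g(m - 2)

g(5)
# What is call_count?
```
Call trace (a repeated sub-call is expanded the first time; later identical calls just restate its return value):
g(m=5)
  g(m=4)
    g(m=3)
      g(m=2)
        g(m=1)
        -> return 1
        g(m=0)
        -> return 0
      -> return 1
      g(m=1)
      -> return 1
    -> return 2
    g(m=2) -> return 1  (same call as traced above)
  -> return 3
  g(m=3) -> return 2  (same call as traced above)
-> return 5

call_count is incremented once per call, so count the calls in each subtree. Let C(m) = number of calls made by g(m).
C(0) = C(1) = 1 (base case, no recursion); C(m) = 1 + C(m - 1) + C(m - 2) otherwise.
C(2) = 1 + C(1) + C(0) = 1 + 1 + 1 = 3
C(3) = 1 + C(2) + C(1) = 1 + 3 + 1 = 5
C(4) = 1 + C(3) + C(2) = 1 + 5 + 3 = 9
C(5) = 1 + C(4) + C(3) = 1 + 9 + 5 = 15
call_count = C(5) = 15

Final answer: 15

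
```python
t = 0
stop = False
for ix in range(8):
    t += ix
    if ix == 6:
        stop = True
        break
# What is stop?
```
Trace:
  t=0
  t=0, stop=False
  t=0, stop=False, ix=0
  t=1, stop=False, ix=1
  t=3, stop=False, ix=2
  t=6, stop=False, ix=3
  t=10, stop=False, ix=4
  t=15, stop=False, ix=5
  t=21, stop=True, ix=6

Final answer: True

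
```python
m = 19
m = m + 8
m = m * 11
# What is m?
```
Trace:
  m=19
  m=27
  m=297

Final answer: 297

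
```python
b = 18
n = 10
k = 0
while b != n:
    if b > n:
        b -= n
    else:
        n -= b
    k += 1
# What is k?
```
Trace:
  b=18
  b=18, n=10
  b=18, n=10, k=0
  b=8, n=10, k=1
  b=8, n=2, k=2
  b=6, n=2, k=3
  b=4, n=2, k=4
  b=2, n=2, k=5

Final answer: 5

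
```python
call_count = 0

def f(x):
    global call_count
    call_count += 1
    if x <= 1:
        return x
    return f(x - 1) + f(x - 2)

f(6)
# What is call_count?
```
Call trace (a repeated sub-call is expanded the first time; later identical calls just restate its return value):
f(x=6)
  f(x=5)
    f(x=4)
      f(x=3)
        f(x=2)
          f(x=1)
          -> return 1
          f(x=0)
          -> return 0
        -> return 1
        f(x=1)
        -> return 1
      -> return 2
      f(x=2) -> return 1  (same call as traced above)
    -> return 3
    f(x=3) -> return 2  (same call as traced above)
  -> return 5
  f(x=4) -> return 3  (same call as traced above)
-> return 8

call_count is incremented once per call, so count the calls in each subtree. Let C(x) = number of calls made by f(x).
C(0) = C(1) = 1 (base case, no recursion); C(x) = 1 + C(x - 1) + C(x - 2) otherwise.
C(2) = 1 + C(1) + C(0) = 1 + 1 + 1 = 3
C(3) = 1 + C(2) + C(1) = 1 + 3 + 1 = 5
C(4) = 1 + C(3) + C(2) = 1 + 5 + 3 = 9
C(5) = 1 + C(4) + C(3) = 1 + 9 + 5 = 15
C(6) = 1 + C(5) + C(4) = 1 + 15 + 9 = 25
call_count = C(6) = 25

Final answer: 25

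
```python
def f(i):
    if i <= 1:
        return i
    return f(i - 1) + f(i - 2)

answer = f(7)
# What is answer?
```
Call trace (a repeated sub-call is expanded the first time; later identical calls just restate its return value):
f(i=7)
  f(i=6)
    f(i=5)
      f(i=4)
        f(i=3)
          f(i=2)
            f(i=1)
            -> return 1
            f(i=0)
            -> return 0
          -> return 1
          f(i=1)
          -> return 1
        -> return 2
        f(i=2) -> return 1  (same call as traced above)
      -> return 3
      f(i=3) -> return 2  (same call as traced above)
    -> return 5
    f(i=4) -> return 3  (same call as traced above)
  -> return 8
  f(i=5) -> return 5  (same call as traced above)
-> return 13

Final answer: 13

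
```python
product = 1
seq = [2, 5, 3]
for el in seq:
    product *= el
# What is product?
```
Trace:
  product=1
  product=2, el=2
  product=10, el=5
  product=30, el=3

Final answer: 30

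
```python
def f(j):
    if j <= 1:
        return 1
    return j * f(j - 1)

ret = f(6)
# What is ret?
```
Call trace:
f(j=6)
  f(j=5)
    f(j=4)
      f(j=3)
        f(j=2)
          f(j=1)
          -> return 1
        -> return 2
      -> return 6
    -> return 24
  -> return 120
-> return 720

Final answer: 720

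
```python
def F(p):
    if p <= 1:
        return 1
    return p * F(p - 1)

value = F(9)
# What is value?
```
Call trace:
F(p=9)
  F(p=8)
    F(p=7)
      F(p=6)
        F(p=5)
          F(p=4)
            F(p=3)
              F(p=2)
                F(p=1)
                -> return 1
              -> return 2
            -> return 6
          -> return 24
        -> return 120
      -> return 720
    -> return 5040
  -> return 40320
-> return 362880

Final answer: 362880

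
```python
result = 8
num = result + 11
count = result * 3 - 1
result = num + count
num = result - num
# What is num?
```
Trace:
  result=8
  result=8, num=19
  result=8, num=19, count=23
  result=42, num=19, count=23
  result=42, num=23, count=23

Final answer: 23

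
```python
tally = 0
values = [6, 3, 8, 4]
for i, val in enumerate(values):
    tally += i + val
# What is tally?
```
Trace:
  tally=0
  tally=6, i=0, val=6
  tally=10, i=1, val=3
  tally=20, i=2, val=8
  tally=27, i=3, val=4

Final answer: 27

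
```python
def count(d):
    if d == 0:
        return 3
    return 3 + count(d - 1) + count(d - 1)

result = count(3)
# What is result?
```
Call trace (a repeated sub-call is expanded the first time; later identical calls just restate its return value):
count(d=3)
  count(d=2)
    count(d=1)
      count(d=0)
      -> return 3
      count(d=0)
      -> return 3
    -> return 9
    count(d=1) -> return 9  (same call as traced above)
  -> return 21
  count(d=2) -> return 21  (same call as traced above)
-> return 45

Final answer: 45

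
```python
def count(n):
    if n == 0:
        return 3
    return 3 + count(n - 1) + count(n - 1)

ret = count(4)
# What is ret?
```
Call trace (a repeated sub-call is expanded the first time; later identical calls just restate its return value):
count(n=4)
  count(n=3)
    count(n=2)
      count(n=1)
        count(n=0)
        -> return 3
        count(n=0)
        -> return 3
      -> return 9
      count(n=1) -> return 9  (same call as traced above)
    -> return 21
    count(n=2) -> return 21  (same call as traced above)
  -> return 45
  count(n=3) -> return 45  (same call as traced above)
-> return 93

Final answer: 93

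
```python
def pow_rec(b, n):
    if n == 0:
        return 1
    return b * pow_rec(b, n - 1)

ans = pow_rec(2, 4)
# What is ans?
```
Call trace:
pow_rec(b=2, n=4)
  pow_rec(b=2, n=3)
    pow_rec(b=2, n=2)
      pow_rec(b=2, n=1)
        pow_rec(b=2, n=0)
        -> return 1
      -> return 2
    -> return 4
  -> return 8
-> return 16

Final answer: 16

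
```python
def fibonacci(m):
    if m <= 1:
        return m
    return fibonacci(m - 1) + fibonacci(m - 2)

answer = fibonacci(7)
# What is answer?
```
Call trace (a repeated sub-call is expanded the first time; later identical calls just restate its return value):
fibonacci(m=7)
  fibonacci(m=6)
    fibonacci(m=5)
      fibonacci(m=4)
        fibonacci(m=3)
          fibonacci(m=2)
            fibonacci(m=1)
            -> return 1
            fibonacci(m=0)
            -> return 0
          -> return 1
          fibonacci(m=1)
          -> return 1
        -> return 2
        fibonacci(m=2) -> return 1  (same call as traced above)
      -> return 3
      fibonacci(m=3) -> return 2  (same call as traced above)
    -> return 5
    fibonacci(m=4) -> return 3  (same call as traced above)
  -> return 8
  fibonacci(m=5) -> return 5  (same call as traced above)
-> return 13

Final answer: 13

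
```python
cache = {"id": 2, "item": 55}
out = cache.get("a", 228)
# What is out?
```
Trace:
  cache={'id': 2, 'item': 55}
  cache={'id': 2, 'item': 55}, out=228

Final answer: 228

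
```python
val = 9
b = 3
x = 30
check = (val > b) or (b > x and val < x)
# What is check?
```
Trace:
  val=9
  val=9, b=3
  val=9, b=3, x=30
  val=9, b=3, x=30, check=True

Final answer: True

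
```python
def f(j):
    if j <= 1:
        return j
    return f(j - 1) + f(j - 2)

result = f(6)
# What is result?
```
Call trace (a repeated sub-call is expanded the first time; later identical calls just restate its return value):
f(j=6)
  f(j=5)
    f(j=4)
      f(j=3)
        f(j=2)
          f(j=1)
          -> return 1
          f(j=0)
          -> return 0
        -> return 1
        f(j=1)
        -> return 1
      -> return 2
      f(j=2) -> return 1  (same call as traced above)
    -> return 3
    f(j=3) -> return 2  (same call as traced above)
  -> return 5
  f(j=4) -> return 3  (same call as traced above)
-> return 8

Final answer: 8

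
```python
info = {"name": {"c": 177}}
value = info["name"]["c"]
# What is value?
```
Trace:
  info={'name': {'c': 177}}
  info={'name': {'c': 177}}, value=177

Final answer: 177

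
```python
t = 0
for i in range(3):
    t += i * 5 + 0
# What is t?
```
Trace:
  t=0
  t=0, i=0
  t=5, i=1
  t=15, i=2

Final answer: 15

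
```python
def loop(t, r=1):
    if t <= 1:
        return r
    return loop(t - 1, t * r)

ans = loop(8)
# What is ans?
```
Call trace:
loop(t=8, r=1)
  loop(t=7, r=8)
    loop(t=6, r=56)
      loop(t=5, r=336)
        loop(t=4, r=1680)
          loop(t=3, r=6720)
            loop(t=2, r=20160)
              loop(t=1, r=40320)
              -> return 40320
            -> return 40320
          -> return 40320
        -> return 40320
      -> return 40320
    -> return 40320
  -> return 40320
-> return 40320

Final answer: 40320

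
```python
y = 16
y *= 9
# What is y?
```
Trace:
  y=16
  y=144

Final answer: 144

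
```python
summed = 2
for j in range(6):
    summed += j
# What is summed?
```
Trace:
  summed=2
  summed=2, j=0
  summed=3, j=1
  summed=5, j=2
  summed=8, j=3
  summed=12, j=4
  summed=17, j=5

Final answer: 17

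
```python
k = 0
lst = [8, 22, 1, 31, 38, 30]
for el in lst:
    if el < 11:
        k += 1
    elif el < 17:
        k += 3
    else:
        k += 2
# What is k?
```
Trace:
  k=0
  k=1, el=8
  k=3, el=22
  k=4, el=1
  k=6, el=31
  k=8, el=38
  k=10, el=30

Final answer: 10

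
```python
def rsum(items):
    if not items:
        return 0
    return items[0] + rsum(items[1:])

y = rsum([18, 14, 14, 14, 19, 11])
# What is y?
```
Call trace:
rsum(items=[18, 14, 14, 14, 19, 11])
  rsum(items=[14, 14, 14, 19, 11])
    rsum(items=[14, 14, 19, 11])
      rsum(items=[14, 19, 11])
        rsum(items=[19, 11])
          rsum(items=[11])
            rsum(items=[])
            -> return 0
          -> return 11
        -> return 30
      -> return 44
    -> return 58
  -> return 72
-> return 90

Final answer: 90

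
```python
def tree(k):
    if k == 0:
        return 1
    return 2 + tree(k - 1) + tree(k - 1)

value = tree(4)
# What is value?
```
Call trace (a repeated sub-call is expanded the first time; later identical calls just restate its return value):
tree(k=4)
  tree(k=3)
    tree(k=2)
      tree(k=1)
        tree(k=0)
        -> return 1
        tree(k=0)
        -> return 1
      -> return 4
      tree(k=1) -> return 4  (same call as traced above)
    -> return 10
    tree(k=2) -> return 10  (same call as traced above)
  -> return 22
  tree(k=3) -> return 22  (same call as traced above)
-> return 46

Final answer: 46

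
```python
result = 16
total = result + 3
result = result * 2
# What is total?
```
Trace:
  result=16
  result=16, total=19
  result=32, total=19

Final answer: 19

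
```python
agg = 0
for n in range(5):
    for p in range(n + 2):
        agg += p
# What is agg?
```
Trace:
  agg=0
  agg=0, n=0, p=0
  agg=1, n=0, p=1
  agg=1, n=1, p=0
  agg=2, n=1, p=1
  agg=4, n=1, p=2
  agg=4, n=2, p=0
  agg=5, n=2, p=1
  agg=7, n=2, p=2
  agg=10, n=2, p=3
  agg=10, n=3, p=0
  agg=11, n=3, p=1
  agg=13, n=3, p=2
  agg=16, n=3, p=3
  agg=20, n=3, p=4
  agg=20, n=4, p=0
  agg=21, n=4, p=1
  agg=23, n=4, p=2
  agg=26, n=4, p=3
  agg=30, n=4, p=4
  agg=35, n=4, p=5

Final answer: 35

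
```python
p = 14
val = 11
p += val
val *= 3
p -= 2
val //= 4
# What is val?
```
Trace:
  p=14
  p=14, val=11
  p=25, val=11
  p=25, val=33
  p=23, val=33
  p=23, val=8

Final answer: 8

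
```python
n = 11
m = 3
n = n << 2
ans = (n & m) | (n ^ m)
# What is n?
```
Trace:
  n=11
  n=11, m=3
  n=44, m=3
  n=44, m=3, ans=47

Final answer: 44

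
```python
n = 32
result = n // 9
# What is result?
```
Trace:
  n=32
  n=32, result=3

Final answer: 3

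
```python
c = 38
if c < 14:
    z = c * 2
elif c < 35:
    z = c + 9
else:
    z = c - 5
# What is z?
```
Trace:
  c=38
  c=38, z=33

Final answer: 33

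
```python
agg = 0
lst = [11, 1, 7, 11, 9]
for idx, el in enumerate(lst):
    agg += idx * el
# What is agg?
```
Trace:
  agg=0
  agg=0, idx=0, el=11
  agg=1, idx=1, el=1
  agg=15, idx=2, el=7
  agg=48, idx=3, el=11
  agg=84, idx=4, el=9

Final answer: 84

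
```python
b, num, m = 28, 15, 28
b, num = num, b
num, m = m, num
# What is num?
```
Trace:
  b=28, num=15, m=28
  b=15, num=28, m=28
  b=15, num=28, m=28

Final answer: 28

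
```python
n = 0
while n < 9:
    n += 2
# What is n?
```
Trace:
  n=0
  n=2
  n=4
  n=6
  n=8
  n=10

Final answer: 10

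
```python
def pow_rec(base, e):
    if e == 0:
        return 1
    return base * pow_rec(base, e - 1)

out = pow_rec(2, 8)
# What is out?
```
Call trace:
pow_rec(base=2, e=8)
  pow_rec(base=2, e=7)
    pow_rec(base=2, e=6)
      pow_rec(base=2, e=5)
        pow_rec(base=2, e=4)
          pow_rec(base=2, e=3)
            pow_rec(base=2, e=2)
              pow_rec(base=2, e=1)
                pow_rec(base=2, e=0)
                -> return 1
              -> return 2
            -> return 4
          -> return 8
        -> return 16
      -> return 32
    -> return 64
  -> return 128
-> return 256

Final answer: 256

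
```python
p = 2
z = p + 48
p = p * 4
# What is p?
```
Trace:
  p=2
  p=2, z=50
  p=8, z=50

Final answer: 8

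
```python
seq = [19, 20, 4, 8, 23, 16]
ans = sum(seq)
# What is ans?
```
Trace:
  seq=[19, 20, 4, 8, 23, 16]
  seq=[19, 20, 4, 8, 23, 16], ans=90

Final answer: 90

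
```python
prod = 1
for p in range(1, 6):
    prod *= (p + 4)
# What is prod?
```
Trace:
  prod=1
  prod=5, p=1
  prod=30, p=2
  prod=210, p=3
  prod=1680, p=4
  prod=15120, p=5

Final answer: 15120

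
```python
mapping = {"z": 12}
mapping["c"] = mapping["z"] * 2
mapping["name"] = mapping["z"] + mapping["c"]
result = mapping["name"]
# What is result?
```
Trace:
  mapping={'z': 12}
  mapping={'z': 12, 'c': 24}
  mapping={'z': 12, 'c': 24, 'name': 36}
  mapping={'z': 12, 'c': 24, 'name': 36}, result=36

Final answer: 36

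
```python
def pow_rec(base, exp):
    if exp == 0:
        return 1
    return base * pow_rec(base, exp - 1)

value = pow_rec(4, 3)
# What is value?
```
Call trace:
pow_rec(base=4, exp=3)
  pow_rec(base=4, exp=2)
    pow_rec(base=4, exp=1)
      pow_rec(base=4, exp=0)
      -> return 1
    -> return 4
  -> return 16
-> return 64

Final answer: 64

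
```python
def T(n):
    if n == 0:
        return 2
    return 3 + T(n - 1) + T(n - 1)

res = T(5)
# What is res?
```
Call trace (a repeated sub-call is expanded the first time; later identical calls just restate its return value):
T(n=5)
  T(n=4)
    T(n=3)
      T(n=2)
        T(n=1)
          T(n=0)
          -> return 2
          T(n=0)
          -> return 2
        -> return 7
        T(n=1) -> return 7  (same call as traced above)
      -> return 17
      T(n=2) -> return 17  (same call as traced above)
    -> return 37
    T(n=3) -> return 37  (same call as traced above)
  -> return 77
  T(n=4) -> return 77  (same call as traced above)
-> return 157

Final answer: 157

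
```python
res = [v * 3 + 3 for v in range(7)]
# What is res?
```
Trace:
  v=0
  v=1
  v=2
  v=3
  v=4
  v=5
  v=6
  res=[3, 6, 9, 12, 15, 18, 21]

Final answer: [3, 6, 9, 12, 15, 18, 21]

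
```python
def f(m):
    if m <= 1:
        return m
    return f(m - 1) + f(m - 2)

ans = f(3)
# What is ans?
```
Call trace:
f(m=3)
  f(m=2)
    f(m=1)
    -> return 1
    f(m=0)
    -> return 0
  -> return 1
  f(m=1)
  -> return 1
-> return 2

Final answer: 2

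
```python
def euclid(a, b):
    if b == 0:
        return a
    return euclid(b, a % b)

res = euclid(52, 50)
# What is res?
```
Call trace:
euclid(a=52, b=50)
  euclid(a=50, b=2)
    euclid(a=2, b=0)
    -> return 2
  -> return 2
-> return 2

Final answer: 2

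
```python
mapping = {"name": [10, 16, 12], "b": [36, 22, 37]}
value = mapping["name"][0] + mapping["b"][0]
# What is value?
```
Trace:
  mapping={'name': [10, 16, 12], 'b': [36, 22, 37]}
  mapping={'name': [10, 16, 12], 'b': [36, 22, 37]}, value=46

Final answer: 46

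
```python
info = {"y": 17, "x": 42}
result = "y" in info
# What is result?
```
Trace:
  info={'y': 17, 'x': 42}
  info={'y': 17, 'x': 42}, result=True

Final answer: True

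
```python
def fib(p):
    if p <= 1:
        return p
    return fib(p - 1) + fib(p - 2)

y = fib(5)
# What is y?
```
Call trace (a repeated sub-call is expanded the first time; later identical calls just restate its return value):
fib(p=5)
  fib(p=4)
    fib(p=3)
      fib(p=2)
        fib(p=1)
        -> return 1
        fib(p=0)
        -> return 0
      -> return 1
      fib(p=1)
      -> return 1
    -> return 2
    fib(p=2) -> return 1  (same call as traced above)
  -> return 3
  fib(p=3) -> return 2  (same call as traced above)
-> return 5

Final answer: 5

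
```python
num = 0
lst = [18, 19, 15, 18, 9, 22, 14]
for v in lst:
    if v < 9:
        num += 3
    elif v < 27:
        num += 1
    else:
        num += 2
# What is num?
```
Trace:
  num=0
  num=1, v=18
  num=2, v=19
  num=3, v=15
  num=4, v=18
  num=5, v=9
  num=6, v=22
  num=7, v=14

Final answer: 7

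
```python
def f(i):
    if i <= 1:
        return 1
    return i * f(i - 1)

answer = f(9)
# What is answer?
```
Call trace:
f(i=9)
  f(i=8)
    f(i=7)
      f(i=6)
        f(i=5)
          f(i=4)
            f(i=3)
              f(i=2)
                f(i=1)
                -> return 1
              -> return 2
            -> return 6
          -> return 24
        -> return 120
      -> return 720
    -> return 5040
  -> return 40320
-> return 362880

Final answer: 362880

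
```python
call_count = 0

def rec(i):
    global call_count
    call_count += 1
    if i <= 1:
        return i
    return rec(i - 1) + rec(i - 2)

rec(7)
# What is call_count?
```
Call trace (a repeated sub-call is expanded the first time; later identical calls just restate its return value):
rec(i=7)
  rec(i=6)
    rec(i=5)
      rec(i=4)
        rec(i=3)
          rec(i=2)
            rec(i=1)
            -> return 1
            rec(i=0)
            -> return 0
          -> return 1
          rec(i=1)
          -> return 1
        -> return 2
        rec(i=2) -> return 1  (same call as traced above)
      -> return 3
      rec(i=3) -> return 2  (same call as traced above)
    -> return 5
    rec(i=4) -> return 3  (same call as traced above)
  -> return 8
  rec(i=5) -> return 5  (same call as traced above)
-> return 13

call_count is incremented once per call, so count the calls in each subtree. Let C(i) = number of calls made by rec(i).
C(0) = C(1) = 1 (base case, no recursion); C(i) = 1 + C(i - 1) + C(i - 2) otherwise.
C(2) = 1 + C(1) + C(0) = 1 + 1 + 1 = 3
C(3) = 1 + C(2) + C(1) = 1 + 3 + 1 = 5
C(4) = 1 + C(3) + C(2) = 1 + 5 + 3 = 9
C(5) = 1 + C(4) + C(3) = 1 + 9 + 5 = 15
C(6) = 1 + C(5) + C(4) = 1 + 15 + 9 = 25
C(7) = 1 + C(6) + C(5) = 1 + 25 + 15 = 41
call_count = C(7) = 41

Final answer: 41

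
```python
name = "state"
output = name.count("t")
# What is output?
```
Trace:
  name='state'
  name='state', output=2

Final answer: 2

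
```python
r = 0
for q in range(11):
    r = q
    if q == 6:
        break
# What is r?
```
Trace:
  r=0
  r=0, q=0
  r=1, q=1
  r=2, q=2
  r=3, q=3
  r=4, q=4
  r=5, q=5
  r=6, q=6

Final answer: 6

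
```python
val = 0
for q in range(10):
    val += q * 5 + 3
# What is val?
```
Trace:
  val=0
  val=3, q=0
  val=11, q=1
  val=24, q=2
  val=42, q=3
  val=65, q=4
  val=93, q=5
  val=126, q=6
  val=164, q=7
  val=207, q=8
  val=255, q=9

Final answer: 255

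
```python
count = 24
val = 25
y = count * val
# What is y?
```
Trace:
  count=24
  count=24, val=25
  count=24, val=25, y=600

Final answer: 600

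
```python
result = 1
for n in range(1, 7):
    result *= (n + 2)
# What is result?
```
Trace:
  result=1
  result=3, n=1
  result=12, n=2
  result=60, n=3
  result=360, n=4
  result=2520, n=5
  result=20160, n=6

Final answer: 20160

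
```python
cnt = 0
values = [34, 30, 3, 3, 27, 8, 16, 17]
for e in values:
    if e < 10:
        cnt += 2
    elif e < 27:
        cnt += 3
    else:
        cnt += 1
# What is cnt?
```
Trace:
  cnt=0
  cnt=1, e=34
  cnt=2, e=30
  cnt=4, e=3
  cnt=6, e=3
  cnt=7, e=27
  cnt=9, e=8
  cnt=12, e=16
  cnt=15, e=17

Final answer: 15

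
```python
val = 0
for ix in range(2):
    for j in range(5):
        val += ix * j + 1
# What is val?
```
Trace:
  val=0
  val=1, ix=0, j=0
  val=2, ix=0, j=1
  val=3, ix=0, j=2
  val=4, ix=0, j=3
  val=5, ix=0, j=4
  val=6, ix=1, j=0
  val=8, ix=1, j=1
  val=11, ix=1, j=2
  val=15, ix=1, j=3
  val=20, ix=1, j=4

Final answer: 20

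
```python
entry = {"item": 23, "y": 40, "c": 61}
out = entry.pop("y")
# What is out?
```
Trace:
  entry={'item': 23, 'y': 40, 'c': 61}
  entry={'item': 23, 'c': 61}, out=40

Final answer: 40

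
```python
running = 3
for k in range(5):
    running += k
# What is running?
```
Trace:
  running=3
  running=3, k=0
  running=4, k=1
  running=6, k=2
  running=9, k=3
  running=13, k=4

Final answer: 13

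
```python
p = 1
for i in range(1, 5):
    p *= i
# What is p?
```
Trace:
  p=1
  p=1, i=1
  p=2, i=2
  p=6, i=3
  p=24, i=4

Final answer: 24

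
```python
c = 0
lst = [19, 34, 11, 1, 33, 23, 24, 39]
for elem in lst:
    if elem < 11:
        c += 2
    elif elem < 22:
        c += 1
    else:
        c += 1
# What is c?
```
Trace:
  c=0
  c=1, elem=19
  c=2, elem=34
  c=3, elem=11
  c=5, elem=1
  c=6, elem=33
  c=7, elem=23
  c=8, elem=24
  c=9, elem=39

Final answer: 9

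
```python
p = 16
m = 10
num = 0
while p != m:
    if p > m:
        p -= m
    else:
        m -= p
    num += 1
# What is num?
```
Trace:
  p=16
  p=16, m=10
  p=16, m=10, num=0
  p=6, m=10, num=1
  p=6, m=4, num=2
  p=2, m=4, num=3
  p=2, m=2, num=4

Final answer: 4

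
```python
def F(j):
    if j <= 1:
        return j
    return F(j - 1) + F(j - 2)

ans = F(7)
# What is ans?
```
Call trace (a repeated sub-call is expanded the first time; later identical calls just restate its return value):
F(j=7)
  F(j=6)
    F(j=5)
      F(j=4)
        F(j=3)
          F(j=2)
            F(j=1)
            -> return 1
            F(j=0)
            -> return 0
          -> return 1
          F(j=1)
          -> return 1
        -> return 2
        F(j=2) -> return 1  (same call as traced above)
      -> return 3
      F(j=3) -> return 2  (same call as traced above)
    -> return 5
    F(j=4) -> return 3  (same call as traced above)
  -> return 8
  F(j=5) -> return 5  (same call as traced above)
-> return 13

Final answer: 13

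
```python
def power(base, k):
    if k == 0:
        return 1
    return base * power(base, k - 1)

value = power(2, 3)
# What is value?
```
Call trace:
power(base=2, k=3)
  power(base=2, k=2)
    power(base=2, k=1)
      power(base=2, k=0)
      -> return 1
    -> return 2
  -> return 4
-> return 8

Final answer: 8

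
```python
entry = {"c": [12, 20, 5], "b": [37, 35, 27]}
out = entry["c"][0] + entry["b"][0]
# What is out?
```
Trace:
  entry={'c': [12, 20, 5], 'b': [37, 35, 27]}
  entry={'c': [12, 20, 5], 'b': [37, 35, 27]}, out=49

Final answer: 49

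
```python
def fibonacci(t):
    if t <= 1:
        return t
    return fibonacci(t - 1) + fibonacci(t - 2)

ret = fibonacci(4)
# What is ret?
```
Call trace (a repeated sub-call is expanded the first time; later identical calls just restate its return value):
fibonacci(t=4)
  fibonacci(t=3)
    fibonacci(t=2)
      fibonacci(t=1)
      -> return 1
      fibonacci(t=0)
      -> return 0
    -> return 1
    fibonacci(t=1)
    -> return 1
  -> return 2
  fibonacci(t=2) -> return 1  (same call as traced above)
-> return 3

Final answer: 3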